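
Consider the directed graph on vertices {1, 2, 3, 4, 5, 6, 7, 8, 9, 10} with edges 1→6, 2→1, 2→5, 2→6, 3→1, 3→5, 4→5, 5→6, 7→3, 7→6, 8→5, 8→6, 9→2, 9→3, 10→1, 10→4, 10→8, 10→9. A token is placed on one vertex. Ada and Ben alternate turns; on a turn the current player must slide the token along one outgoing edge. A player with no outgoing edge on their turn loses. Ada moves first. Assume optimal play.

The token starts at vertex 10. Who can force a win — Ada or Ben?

Label each position W (a win for the player to move) or L (a loss). A position with no legal move is L; any other position is W exactly when some move reaches an L, and L when every move reaches a W.
Every edge goes from a vertex to one that appears earlier in the order 6, 1, 5, 3, 2, 8, 9, 4, 10, 7, so processing vertices in that order labels each vertex after all of its successors.
6: no outgoing edge → L
1: can move to 6, which is L ⇒ W
5: can move to 6, which is L ⇒ W
3: moves to 5(W), 1(W); every one is W ⇒ L
2: can move to 6, which is L ⇒ W
8: can move to 6, which is L ⇒ W
9: can move to 3, which is L ⇒ W
4: the only move is to 5(W), a W ⇒ L
10: can move to 4, which is L ⇒ W
7: can move to 3, which is L ⇒ W
The starting position 10 is W: Ada should move to 4, handing over an L position.

Ada wins.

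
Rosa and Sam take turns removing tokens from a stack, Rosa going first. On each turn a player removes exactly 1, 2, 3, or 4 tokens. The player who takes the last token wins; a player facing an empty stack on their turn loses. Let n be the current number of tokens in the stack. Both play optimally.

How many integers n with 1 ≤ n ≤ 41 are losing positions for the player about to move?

Build the W/L table. Terminal = L. A non-terminal position is W if it has a move to some L; otherwise it is L.
n=0: no move → L
n=1: W (go to 0, an L position)
n=2: W (go to 0, an L position)
n=3: W (go to 0, an L position)
n=4: W (go to 0, an L position)
n=5: L (options 4(W), 3(W), 2(W), 1(W) are all W)
n=6: W (go to 5, an L position)
n=7: W (go to 5, an L position)
n=8: W (go to 5, an L position)
n=9: W (go to 5, an L position)
n=10: L (options 9(W), 8(W), 7(W), 6(W) are all W)
n=11: W (go to 10, an L position)
n=12: W (go to 10, an L position)
n=13: W (go to 10, an L position)
n=14: W (go to 10, an L position)
n=15: L (options 14(W), 13(W), 12(W), 11(W) are all W)
n=16: W (go to 15, an L position)
n=17: W (go to 15, an L position)
n=18: W (go to 15, an L position)
n=19: W (go to 15, an L position)
n=20: L (options 19(W), 18(W), 17(W), 16(W) are all W)
n=21: W (go to 20, an L position)
n=22: W (go to 20, an L position)
n=23: W (go to 20, an L position)
n=24: W (go to 20, an L position)
n=25: L (options 24(W), 23(W), 22(W), 21(W) are all W)
n=26: W (go to 25, an L position)
n=27: W (go to 25, an L position)
n=28: W (go to 25, an L position)
n=29: W (go to 25, an L position)
n=30: L (options 29(W), 28(W), 27(W), 26(W) are all W)
n=31: W (go to 30, an L position)
n=32: W (go to 30, an L position)
n=33: W (go to 30, an L position)
n=34: W (go to 30, an L position)
n=35: L (options 34(W), 33(W), 32(W), 31(W) are all W)
n=36: W (go to 35, an L position)
n=37: W (go to 35, an L position)
n=38: W (go to 35, an L position)
n=39: W (go to 35, an L position)
n=40: L (options 39(W), 38(W), 37(W), 36(W) are all W)
n=41: W (go to 40, an L position)
L entries with 1 ≤ n ≤ 41 (n=0 is outside the asked range and is not counted): n = 5, 10, 15, 20, 25, 30, 35, 40; that makes 8.

8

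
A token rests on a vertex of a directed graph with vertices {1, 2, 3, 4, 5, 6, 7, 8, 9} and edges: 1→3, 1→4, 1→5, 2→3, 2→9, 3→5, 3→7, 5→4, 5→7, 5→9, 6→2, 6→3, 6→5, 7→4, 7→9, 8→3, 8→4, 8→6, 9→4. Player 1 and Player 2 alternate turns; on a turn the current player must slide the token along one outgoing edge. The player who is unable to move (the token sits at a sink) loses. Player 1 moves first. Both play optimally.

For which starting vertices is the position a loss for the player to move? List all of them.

3, 4

Build the W/L table. Terminal = L. A non-terminal position is W if it has a move to some L; otherwise it is L.
Every edge goes from a vertex to one that appears earlier in the order 4, 9, 7, 5, 3, 2, 6, 8, 1, so processing vertices in that order labels each vertex after all of its successors.
4: no outgoing edge → L
9: W (go to 4, an L position)
7: W (go to 4, an L position)
5: W (go to 4, an L position)
3: L (options 5(W), 7(W) are all W)
2: W (go to 3, an L position)
6: W (go to 3, an L position)
8: W (go to 3, an L position)
1: W (go to 3, an L position)
The losing starting vertices are exactly the entries labelled L in this table (2 of them).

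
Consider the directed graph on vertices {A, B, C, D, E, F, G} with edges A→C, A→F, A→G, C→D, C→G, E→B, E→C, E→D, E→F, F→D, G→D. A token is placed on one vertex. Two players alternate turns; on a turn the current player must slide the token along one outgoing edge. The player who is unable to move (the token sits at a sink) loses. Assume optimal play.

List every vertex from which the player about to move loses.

Label each position W (a win for the player to move) or L (a loss). A position with no legal move is L; any other position is W exactly when some move reaches an L, and L when every move reaches a W.
Every edge goes from a vertex to one that appears earlier in the order D, B, F, G, C, E, A, so processing vertices in that order labels each vertex after all of its successors.
D: no outgoing edge → L
B: no outgoing edge → L
F: can move to D, which is L ⇒ W
G: can move to D, which is L ⇒ W
C: can move to D, which is L ⇒ W
E: can move to B, which is L ⇒ W
A: moves to C(W), G(W), F(W); every one is W ⇒ L
Reading off the rows marked L gives the requested list; there are 3 such vertices.

A, B, D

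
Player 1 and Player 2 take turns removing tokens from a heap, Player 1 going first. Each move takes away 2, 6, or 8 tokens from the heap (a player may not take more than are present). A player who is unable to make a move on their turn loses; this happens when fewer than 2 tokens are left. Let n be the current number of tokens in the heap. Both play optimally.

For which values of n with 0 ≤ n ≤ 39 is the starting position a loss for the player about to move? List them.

Compute win/loss labels from the base case upward. A position with no move is L. Any other position is W if it can reach an L in one move, else L.
n=0: no move → L
n=1: no move → L
n=2: reaches L-position 0 → W
n=3: reaches L-position 1 → W
n=4: only reaches 2(W), which is W → L
n=5: only reaches 3(W), which is W → L
n=6: reaches L-position 4 → W
n=7: reaches L-position 5 → W
n=8: reaches L-position 0 → W
n=9: reaches L-position 1 → W
n=10: reaches L-position 4 → W
n=11: reaches L-position 5 → W
n=12: reaches L-position 4 → W
n=13: reaches L-position 5 → W
n=14: only reaches 12(W), 8(W), 6(W), all W → L
n=15: only reaches 13(W), 9(W), 7(W), all W → L
n=16: reaches L-position 14 → W
n=17: reaches L-position 15 → W
n=18: only reaches 16(W), 12(W), 10(W), all W → L
n=19: only reaches 17(W), 13(W), 11(W), all W → L
n=20: reaches L-position 18 → W
n=21: reaches L-position 19 → W
n=22: reaches L-position 14 → W
n=23: reaches L-position 15 → W
n=24: reaches L-position 18 → W
n=25: reaches L-position 19 → W
n=26: reaches L-position 18 → W
n=27: reaches L-position 19 → W
n=28: only reaches 26(W), 22(W), 20(W), all W → L
n=29: only reaches 27(W), 23(W), 21(W), all W → L
n=30: reaches L-position 28 → W
n=31: reaches L-position 29 → W
n=32: only reaches 30(W), 26(W), 24(W), all W → L
n=33: only reaches 31(W), 27(W), 25(W), all W → L
n=34: reaches L-position 32 → W
n=35: reaches L-position 33 → W
n=36: reaches L-position 28 → W
n=37: reaches L-position 29 → W
n=38: reaches L-position 32 → W
n=39: reaches L-position 33 → W
Reading off the rows marked L gives the requested list; there are 12 such values of n.

0, 1, 4, 5, 14, 15, 18, 19, 28, 29, 32, 33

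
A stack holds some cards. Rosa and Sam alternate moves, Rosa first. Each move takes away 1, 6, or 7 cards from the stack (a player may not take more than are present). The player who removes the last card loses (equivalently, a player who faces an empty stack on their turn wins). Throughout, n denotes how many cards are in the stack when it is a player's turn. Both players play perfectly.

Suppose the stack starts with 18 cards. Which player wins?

Rosa wins.

Build the W/L table. Terminal = W. A non-terminal position is W if it has a move to some L; otherwise it is L.
n=0: no move; the opponent has just taken the last card and therefore loses → W
n=1: L (sole option 0(W) is W)
n=2: W (go to 1, an L position)
n=3: L (sole option 2(W) is W)
n=4: W (go to 3, an L position)
n=5: L (sole option 4(W) is W)
n=6: W (go to 5, an L position)
n=7: W (go to 1, an L position)
n=8: W (go to 1, an L position)
n=9: W (go to 3, an L position)
n=10: W (go to 3, an L position)
n=11: W (go to 5, an L position)
n=12: W (go to 5, an L position)
n=13: L (options 12(W), 7(W), 6(W) are all W)
n=14: W (go to 13, an L position)
n=15: L (options 14(W), 9(W), 8(W) are all W)
n=16: W (go to 15, an L position)
n=17: L (options 16(W), 11(W), 10(W) are all W)
n=18: W (go to 17, an L position)
From 18 Rosa can remove 1, leaving 17, reaching an L position.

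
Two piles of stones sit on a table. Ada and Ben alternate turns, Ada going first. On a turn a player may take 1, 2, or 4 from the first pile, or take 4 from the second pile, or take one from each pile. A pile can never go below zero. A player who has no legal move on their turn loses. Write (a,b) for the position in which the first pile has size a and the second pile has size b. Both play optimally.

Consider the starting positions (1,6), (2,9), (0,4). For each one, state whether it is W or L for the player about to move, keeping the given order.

(1,6): L, (2,9): W, (0,4): W

Use the standard recursion: the mover loses at a terminal position; elsewhere, the mover wins exactly when some move hands the opponent an L position.
No move ever increases a pile, so every position that can arise here has a ≤ 2 and b ≤ 9; it is enough to label the cells with 0 ≤ a ≤ 2 and 0 ≤ b ≤ 9.
Every move lowers a or b (never raises either), so fill the grid row by row in increasing a, and left to right within a row: each cell's successors are then already labelled.
      b=0  b=1  b=2  b=3  b=4  b=5  b=6  b=7  b=8  b=9
a=0:    L    L    L    L    W    W    W    W    L    L
a=1:    W    W    W    W    W    L    L    L    W    W
a=2:    W    W    W    W    L    W    W    W    W    W
Cells with no legal move (terminal, hence L): (0,0), (0,1), (0,2), (0,3).
The remaining L cells, each justified by listing all of its moves:
(0,8): L (sole option (0,4)(W) is W)
(0,9): L (sole option (0,5)(W) is W)
(1,5): L (options (0,5)(W), (1,1)(W), (0,4)(W) are all W)
(1,6): L (options (0,6)(W), (1,2)(W), (0,5)(W) are all W)
(1,7): L (options (0,7)(W), (1,3)(W), (0,6)(W) are all W)
(2,4): L (options (1,4)(W), (0,4)(W), (2,0)(W), (1,3)(W) are all W)
Every other cell has at least one move into one of the L cells above, so it is W.
(1,6): one of the L cells justified above, so L
(2,9): the move to (0,9) reaches an L cell, so W
(0,4): the move to (0,0) reaches an L cell, so W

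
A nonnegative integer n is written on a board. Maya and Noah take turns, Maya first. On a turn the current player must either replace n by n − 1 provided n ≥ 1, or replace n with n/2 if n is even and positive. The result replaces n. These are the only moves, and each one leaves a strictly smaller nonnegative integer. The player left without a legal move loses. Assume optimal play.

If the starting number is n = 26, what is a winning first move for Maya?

Move to 13.

Use the standard recursion: the mover loses at a terminal position; elsewhere, the mover wins exactly when some move hands the opponent an L position.
n=0: no move → L
n=1: reaches L-position 0 → W
n=2: only reaches 1(W), which is W → L
n=3: reaches L-position 2 → W
n=4: reaches L-position 2 → W
n=5: only reaches 4(W), which is W → L
n=6: reaches L-position 5 → W
n=7: only reaches 6(W), which is W → L
n=8: reaches L-position 7 → W
n=9: only reaches 8(W), which is W → L
n=10: reaches L-position 5 → W
n=11: only reaches 10(W), which is W → L
n=12: reaches L-position 11 → W
n=13: only reaches 12(W), which is W → L
n=14: reaches L-position 7 → W
n=15: only reaches 14(W), which is W → L
n=16: reaches L-position 15 → W
n=17: only reaches 16(W), which is W → L
n=18: reaches L-position 9 → W
n=19: only reaches 18(W), which is W → L
n=20: reaches L-position 19 → W
n=21: only reaches 20(W), which is W → L
n=22: reaches L-position 11 → W
n=23: only reaches 22(W), which is W → L
n=24: reaches L-position 23 → W
n=25: only reaches 24(W), which is W → L
n=26: reaches L-position 13 → W
From 26, the L positions reachable in one move are: 13, 25. Any move reaching one of these is winning.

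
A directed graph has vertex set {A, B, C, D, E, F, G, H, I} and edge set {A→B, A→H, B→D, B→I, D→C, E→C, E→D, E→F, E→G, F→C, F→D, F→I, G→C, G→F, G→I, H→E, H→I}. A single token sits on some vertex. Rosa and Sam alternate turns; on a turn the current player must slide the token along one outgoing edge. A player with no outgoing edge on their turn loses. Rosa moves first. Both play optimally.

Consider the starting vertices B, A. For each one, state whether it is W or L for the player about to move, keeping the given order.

Build the W/L table. Terminal = L. A non-terminal position is W if it has a move to some L; otherwise it is L.
Every edge goes from a vertex to one that appears earlier in the order I, C, D, F, B, G, E, H, A, so processing vertices in that order labels each vertex after all of its successors.
I: no outgoing edge → L
C: no outgoing edge → L
D: W (go to C, an L position)
F: W (go to C, an L position)
B: W (go to I, an L position)
G: W (go to C, an L position)
E: W (go to C, an L position)
H: W (go to I, an L position)
A: L (options H(W), B(W) are all W)

B: W, A: L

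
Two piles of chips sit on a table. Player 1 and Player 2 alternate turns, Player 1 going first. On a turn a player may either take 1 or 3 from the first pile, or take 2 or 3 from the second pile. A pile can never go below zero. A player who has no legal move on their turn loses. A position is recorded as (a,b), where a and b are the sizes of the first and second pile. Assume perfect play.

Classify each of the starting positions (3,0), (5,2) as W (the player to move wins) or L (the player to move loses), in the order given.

(3,0): W, (5,2): L

Positions with no move are L. A position that does have a move is losing for the player to move precisely when every available move leads to a winning position for the opponent. Fill in the labels:
No move ever increases a pile, so every position that can arise here has a ≤ 5 and b ≤ 2; it is enough to label the cells with 0 ≤ a ≤ 5 and 0 ≤ b ≤ 2.
Every move lowers a or b (never raises either), so fill the grid row by row in increasing a, and left to right within a row: each cell's successors are then already labelled.
      b=0  b=1  b=2
a=0:    L    L    W
a=1:    W    W    L
a=2:    L    L    W
a=3:    W    W    L
a=4:    L    L    W
a=5:    W    W    L
Cells with no legal move (terminal, hence L): (0,0), (0,1).
The remaining L cells, each justified by listing all of its moves:
(1,2): only reaches (0,2)(W), (1,0)(W), all W → L
(2,0): only reaches (1,0)(W), which is W → L
(2,1): only reaches (1,1)(W), which is W → L
(3,2): only reaches (2,2)(W), (0,2)(W), (3,0)(W), all W → L
(4,0): only reaches (3,0)(W), (1,0)(W), all W → L
(4,1): only reaches (3,1)(W), (1,1)(W), all W → L
(5,2): only reaches (4,2)(W), (2,2)(W), (5,0)(W), all W → L
Every other cell has at least one move into one of the L cells above, so it is W.
(3,0): the move to (2,0) reaches an L cell, so W
(5,2): one of the L cells justified above, so L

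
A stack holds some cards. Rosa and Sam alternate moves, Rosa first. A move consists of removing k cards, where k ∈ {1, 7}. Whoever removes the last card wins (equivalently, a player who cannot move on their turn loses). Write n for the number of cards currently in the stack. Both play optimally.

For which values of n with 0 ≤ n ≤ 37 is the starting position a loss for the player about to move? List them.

0, 2, 4, 6, 8, 10, 12, 14, 16, 18, 20, 22, 24, 26, 28, 30, 32, 34, 36

Use the standard recursion: the mover loses at a terminal position; elsewhere, the mover wins exactly when some move hands the opponent an L position.
n=0: no move → L
n=1: →0(L), so W
n=2: →1(W) only, which is W, so L
n=3: →2(L), so W
n=4: →3(W) only, which is W, so L
n=5: →4(L), so W
n=6: →5(W) only, which is W, so L
n=7: →6(L), so W
n=8: →7(W), 1(W) — all W, so L
n=9: →8(L), so W
n=10: →9(W), 3(W) — all W, so L
n=11: →10(L), so W
n=12: →11(W), 5(W) — all W, so L
n=13: →12(L), so W
n=14: →13(W), 7(W) — all W, so L
n=15: →14(L), so W
n=16: →15(W), 9(W) — all W, so L
n=17: →16(L), so W
n=18: →17(W), 11(W) — all W, so L
n=19: →18(L), so W
n=20: →19(W), 13(W) — all W, so L
n=21: →20(L), so W
n=22: →21(W), 15(W) — all W, so L
n=23: →22(L), so W
n=24: →23(W), 17(W) — all W, so L
n=25: →24(L), so W
n=26: →25(W), 19(W) — all W, so L
n=27: →26(L), so W
n=28: →27(W), 21(W) — all W, so L
n=29: →28(L), so W
n=30: →29(W), 23(W) — all W, so L
n=31: →30(L), so W
n=32: →31(W), 25(W) — all W, so L
n=33: →32(L), so W
n=34: →33(W), 27(W) — all W, so L
n=35: →34(L), so W
n=36: →35(W), 29(W) — all W, so L
n=37: →36(L), so W
The losing starting values of n are exactly the entries labelled L in this table (19 of them).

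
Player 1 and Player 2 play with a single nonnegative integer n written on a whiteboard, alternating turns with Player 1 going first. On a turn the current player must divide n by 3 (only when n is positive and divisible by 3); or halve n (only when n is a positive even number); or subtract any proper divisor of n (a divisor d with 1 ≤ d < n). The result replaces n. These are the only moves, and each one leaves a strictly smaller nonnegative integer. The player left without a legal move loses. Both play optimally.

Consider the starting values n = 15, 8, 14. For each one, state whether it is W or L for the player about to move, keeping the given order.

15: L, 8: W, 14: W

Work bottom-up. With no move the player to move loses. Otherwise the position is W if at least one move leads to an L position for the opponent, and L if every move leads to a W.
n=0: no move → L
n=1: no move → L
n=2: reaches L-position 1 → W
n=3: reaches L-position 1 → W
n=4: only reaches 2(W), 3(W), all W → L
n=5: reaches L-position 4 → W
n=6: reaches L-position 4 → W
n=7: only reaches 6(W), which is W → L
n=8: reaches L-position 4 → W
n=9: only reaches 3(W), 6(W), 8(W), all W → L
n=10: reaches L-position 9 → W
n=11: only reaches 10(W), which is W → L
n=12: reaches L-position 4 → W
n=13: only reaches 12(W), which is W → L
n=14: reaches L-position 7 → W
n=15: only reaches 5(W), 10(W), 12(W), 14(W), all W → L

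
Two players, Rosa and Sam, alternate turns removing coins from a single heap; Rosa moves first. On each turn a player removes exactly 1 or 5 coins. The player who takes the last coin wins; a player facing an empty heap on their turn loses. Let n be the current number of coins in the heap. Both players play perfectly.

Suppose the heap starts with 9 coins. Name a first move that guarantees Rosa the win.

Remove 1, leaving 8.

Classify positions by backward induction: terminal positions (no move available) are L. From any other position, the mover wins iff some move reaches an L.
n=0: no move → L
n=1: reaches L-position 0 → W
n=2: only reaches 1(W), which is W → L
n=3: reaches L-position 2 → W
n=4: only reaches 3(W), which is W → L
n=5: reaches L-position 4 → W
n=6: only reaches 5(W), 1(W), all W → L
n=7: reaches L-position 6 → W
n=8: only reaches 7(W), 3(W), all W → L
n=9: reaches L-position 8 → W
From 9, the L positions reachable in one move are: 8, 4. Any move reaching one of these is winning.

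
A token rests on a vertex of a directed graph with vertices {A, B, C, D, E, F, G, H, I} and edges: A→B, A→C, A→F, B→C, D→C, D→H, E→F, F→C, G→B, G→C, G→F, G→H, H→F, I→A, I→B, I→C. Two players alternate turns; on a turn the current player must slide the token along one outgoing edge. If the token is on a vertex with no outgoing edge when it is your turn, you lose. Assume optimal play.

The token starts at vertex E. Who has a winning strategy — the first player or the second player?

Classify positions by backward induction: terminal positions (no move available) are L. From any other position, the mover wins iff some move reaches an L.
Every edge goes from a vertex to one that appears earlier in the order C, F, B, A, H, G, E, I, D, so processing vertices in that order labels each vertex after all of its successors.
C: no outgoing edge → L
F: can move to C, which is L ⇒ W
B: can move to C, which is L ⇒ W
A: can move to C, which is L ⇒ W
H: the only move is to F(W), a W ⇒ L
G: can move to H, which is L ⇒ W
E: the only move is to F(W), a W ⇒ L
I: can move to C, which is L ⇒ W
D: can move to H, which is L ⇒ W
Every move from E reaches a W position, so the mover loses.

The second player wins.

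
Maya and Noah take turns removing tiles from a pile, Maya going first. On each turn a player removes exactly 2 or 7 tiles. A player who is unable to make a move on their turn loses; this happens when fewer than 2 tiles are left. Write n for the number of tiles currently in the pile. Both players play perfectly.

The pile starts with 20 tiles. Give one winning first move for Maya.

Remove 2, leaving 18.

Label each position W (a win for the player to move) or L (a loss). A position with no legal move is L; any other position is W exactly when some move reaches an L, and L when every move reaches a W.
n=0: no move → L
n=1: no move → L
n=2: can move to 0, which is L ⇒ W
n=3: can move to 1, which is L ⇒ W
n=4: the only move is to 2(W), a W ⇒ L
n=5: the only move is to 3(W), a W ⇒ L
n=6: can move to 4, which is L ⇒ W
n=7: can move to 5, which is L ⇒ W
n=8: can move to 1, which is L ⇒ W
n=9: moves to 7(W), 2(W); every one is W ⇒ L
n=10: moves to 8(W), 3(W); every one is W ⇒ L
n=11: can move to 9, which is L ⇒ W
n=12: can move to 10, which is L ⇒ W
n=13: moves to 11(W), 6(W); every one is W ⇒ L
n=14: moves to 12(W), 7(W); every one is W ⇒ L
n=15: can move to 13, which is L ⇒ W
n=16: can move to 14, which is L ⇒ W
n=17: can move to 10, which is L ⇒ W
n=18: moves to 16(W), 11(W); every one is W ⇒ L
n=19: moves to 17(W), 12(W); every one is W ⇒ L
n=20: can move to 18, which is L ⇒ W
From 20, the L positions reachable in one move are: 18, 13. Any move reaching one of these is winning.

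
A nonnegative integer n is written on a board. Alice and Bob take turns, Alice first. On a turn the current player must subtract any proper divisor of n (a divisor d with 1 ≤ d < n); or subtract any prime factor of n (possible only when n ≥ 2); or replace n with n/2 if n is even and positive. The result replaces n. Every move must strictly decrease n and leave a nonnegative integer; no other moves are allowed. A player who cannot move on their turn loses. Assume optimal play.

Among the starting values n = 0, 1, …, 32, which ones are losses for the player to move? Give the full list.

0, 1, 4, 9, 14, 20, 26, 32

Build the W/L table. Terminal = L. A non-terminal position is W if it has a move to some L; otherwise it is L.
n=0: no move → L
n=1: no move → L
n=2: can move to 0, which is L ⇒ W
n=3: can move to 0, which is L ⇒ W
n=4: moves to 2(W), 3(W); every one is W ⇒ L
n=5: can move to 0, which is L ⇒ W
n=6: can move to 4, which is L ⇒ W
n=7: can move to 0, which is L ⇒ W
n=8: can move to 4, which is L ⇒ W
n=9: moves to 6(W), 8(W); every one is W ⇒ L
n=10: can move to 9, which is L ⇒ W
n=11: can move to 0, which is L ⇒ W
n=12: can move to 9, which is L ⇒ W
n=13: can move to 0, which is L ⇒ W
n=14: moves to 7(W), 12(W), 13(W); every one is W ⇒ L
n=15: can move to 14, which is L ⇒ W
n=16: can move to 14, which is L ⇒ W
n=17: can move to 0, which is L ⇒ W
n=18: can move to 9, which is L ⇒ W
n=19: can move to 0, which is L ⇒ W
n=20: moves to 10(W), 15(W), 16(W), 18(W), 19(W); every one is W ⇒ L
n=21: can move to 14, which is L ⇒ W
n=22: can move to 20, which is L ⇒ W
n=23: can move to 0, which is L ⇒ W
n=24: can move to 20, which is L ⇒ W
n=25: can move to 20, which is L ⇒ W
n=26: moves to 13(W), 24(W), 25(W); every one is W ⇒ L
n=27: can move to 26, which is L ⇒ W
n=28: can move to 14, which is L ⇒ W
n=29: can move to 0, which is L ⇒ W
n=30: can move to 20, which is L ⇒ W
n=31: can move to 0, which is L ⇒ W
n=32: moves to 16(W), 24(W), 28(W), 30(W), 31(W); every one is W ⇒ L
Reading off the rows marked L gives the requested list; there are 8 such values of n.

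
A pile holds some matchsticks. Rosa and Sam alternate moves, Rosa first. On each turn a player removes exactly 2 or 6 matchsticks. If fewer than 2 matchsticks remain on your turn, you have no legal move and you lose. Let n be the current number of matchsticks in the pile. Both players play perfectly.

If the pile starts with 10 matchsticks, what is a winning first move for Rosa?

Classify positions by backward induction: terminal positions (no move available) are L. From any other position, the mover wins iff some move reaches an L.
n=0: no move → L
n=1: no move → L
n=2: →0(L), so W
n=3: →1(L), so W
n=4: →2(W) only, which is W, so L
n=5: →3(W) only, which is W, so L
n=6: →4(L), so W
n=7: →5(L), so W
n=8: →6(W), 2(W) — all W, so L
n=9: →7(W), 3(W) — all W, so L
n=10: →8(L), so W
From 10, the L positions reachable in one move are: 8, 4. Any move reaching one of these is winning.

Remove 2, leaving 8.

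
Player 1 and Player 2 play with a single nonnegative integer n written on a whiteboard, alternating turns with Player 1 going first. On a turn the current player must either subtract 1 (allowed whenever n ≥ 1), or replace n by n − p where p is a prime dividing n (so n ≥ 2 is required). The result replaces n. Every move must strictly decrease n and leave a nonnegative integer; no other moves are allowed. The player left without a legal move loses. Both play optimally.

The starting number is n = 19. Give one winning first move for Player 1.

Build the W/L table. Terminal = L. A non-terminal position is W if it has a move to some L; otherwise it is L.
n=0: no move → L
n=1: can move to 0, which is L ⇒ W
n=2: can move to 0, which is L ⇒ W
n=3: can move to 0, which is L ⇒ W
n=4: moves to 2(W), 3(W); every one is W ⇒ L
n=5: can move to 0, which is L ⇒ W
n=6: can move to 4, which is L ⇒ W
n=7: can move to 0, which is L ⇒ W
n=8: moves to 6(W), 7(W); every one is W ⇒ L
n=9: can move to 8, which is L ⇒ W
n=10: can move to 8, which is L ⇒ W
n=11: can move to 0, which is L ⇒ W
n=12: moves to 9(W), 10(W), 11(W); every one is W ⇒ L
n=13: can move to 0, which is L ⇒ W
n=14: can move to 12, which is L ⇒ W
n=15: can move to 12, which is L ⇒ W
n=16: moves to 14(W), 15(W); every one is W ⇒ L
n=17: can move to 0, which is L ⇒ W
n=18: can move to 16, which is L ⇒ W
n=19: can move to 0, which is L ⇒ W
From 19, the L positions reachable in one move are: 0.

Move to 0.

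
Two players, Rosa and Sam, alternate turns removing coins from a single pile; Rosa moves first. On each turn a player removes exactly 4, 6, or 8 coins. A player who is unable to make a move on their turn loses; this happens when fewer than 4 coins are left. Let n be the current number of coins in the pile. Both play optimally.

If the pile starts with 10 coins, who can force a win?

Label each position W (a win for the player to move) or L (a loss). A position with no legal move is L; any other position is W exactly when some move reaches an L, and L when every move reaches a W.
n=0: no move → L
n=1: no move → L
n=2: no move → L
n=3: no move → L
n=4: →0(L), so W
n=5: →1(L), so W
n=6: →2(L), so W
n=7: →3(L), so W
n=8: →2(L), so W
n=9: →3(L), so W
n=10: →2(L), so W
The starting position 10 is W: Rosa should remove 8, leaving 2, handing over an L position.

Rosa wins.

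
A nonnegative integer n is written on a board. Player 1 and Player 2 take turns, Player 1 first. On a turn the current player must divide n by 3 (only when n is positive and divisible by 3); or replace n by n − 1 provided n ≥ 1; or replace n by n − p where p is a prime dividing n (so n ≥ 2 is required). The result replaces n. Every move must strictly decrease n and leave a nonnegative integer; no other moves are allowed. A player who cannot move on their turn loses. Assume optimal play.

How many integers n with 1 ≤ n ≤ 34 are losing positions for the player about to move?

8

Work bottom-up. With no move the player to move loses. Otherwise the position is W if at least one move leads to an L position for the opponent, and L if every move leads to a W.
n=0: no move → L
n=1: reaches L-position 0 → W
n=2: reaches L-position 0 → W
n=3: reaches L-position 0 → W
n=4: only reaches 2(W), 3(W), all W → L
n=5: reaches L-position 0 → W
n=6: reaches L-position 4 → W
n=7: reaches L-position 0 → W
n=8: only reaches 6(W), 7(W), all W → L
n=9: reaches L-position 8 → W
n=10: reaches L-position 8 → W
n=11: reaches L-position 0 → W
n=12: reaches L-position 4 → W
n=13: reaches L-position 0 → W
n=14: only reaches 7(W), 12(W), 13(W), all W → L
n=15: reaches L-position 14 → W
n=16: reaches L-position 14 → W
n=17: reaches L-position 0 → W
n=18: only reaches 6(W), 15(W), 16(W), 17(W), all W → L
n=19: reaches L-position 0 → W
n=20: reaches L-position 18 → W
n=21: reaches L-position 14 → W
n=22: only reaches 11(W), 20(W), 21(W), all W → L
n=23: reaches L-position 0 → W
n=24: reaches L-position 8 → W
n=25: only reaches 20(W), 24(W), all W → L
n=26: reaches L-position 25 → W
n=27: only reaches 9(W), 24(W), 26(W), all W → L
n=28: reaches L-position 27 → W
n=29: reaches L-position 0 → W
n=30: reaches L-position 25 → W
n=31: reaches L-position 0 → W
n=32: only reaches 30(W), 31(W), all W → L
n=33: reaches L-position 22 → W
n=34: reaches L-position 32 → W
L entries with 1 ≤ n ≤ 34 (n=0 is outside the asked range and is not counted): n = 4, 8, 14, 18, 22, 25, 27, 32; that makes 8.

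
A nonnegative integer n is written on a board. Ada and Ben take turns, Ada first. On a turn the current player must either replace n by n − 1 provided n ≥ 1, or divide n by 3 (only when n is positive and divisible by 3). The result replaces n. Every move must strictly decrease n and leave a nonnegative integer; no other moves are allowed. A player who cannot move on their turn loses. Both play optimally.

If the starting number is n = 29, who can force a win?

Work bottom-up. With no move the player to move loses. Otherwise the position is W if at least one move leads to an L position for the opponent, and L if every move leads to a W.
n=0: no move → L
n=1: →0(L), so W
n=2: →1(W) only, which is W, so L
n=3: →2(L), so W
n=4: →3(W) only, which is W, so L
n=5: →4(L), so W
n=6: →2(L), so W
n=7: →6(W) only, which is W, so L
n=8: →7(L), so W
n=9: →3(W), 8(W) — all W, so L
n=10: →9(L), so W
n=11: →10(W) only, which is W, so L
n=12: →4(L), so W
n=13: →12(W) only, which is W, so L
n=14: →13(L), so W
n=15: →5(W), 14(W) — all W, so L
n=16: →15(L), so W
n=17: →16(W) only, which is W, so L
n=18: →17(L), so W
n=19: →18(W) only, which is W, so L
n=20: →19(L), so W
n=21: →7(L), so W
n=22: →21(W) only, which is W, so L
n=23: →22(L), so W
n=24: →8(W), 23(W) — all W, so L
n=25: →24(L), so W
n=26: →25(W) only, which is W, so L
n=27: →9(L), so W
n=28: →27(W) only, which is W, so L
n=29: →28(L), so W
From 29 Ada can move to 28, reaching an L position.

Ada wins.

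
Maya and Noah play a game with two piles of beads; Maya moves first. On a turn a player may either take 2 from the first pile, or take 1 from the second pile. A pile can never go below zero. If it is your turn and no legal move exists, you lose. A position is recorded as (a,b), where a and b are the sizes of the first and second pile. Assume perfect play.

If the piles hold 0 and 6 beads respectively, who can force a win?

Noah wins.

Compute win/loss labels from the base case upward. A position with no move is L. Any other position is W if it can reach an L in one move, else L.
No move ever increases a pile, so every position that can arise here has a ≤ 0 and b ≤ 6; it is enough to label the cells with 0 ≤ a ≤ 0 and 0 ≤ b ≤ 6.
Every move lowers a or b (never raises either), so fill the grid row by row in increasing a, and left to right within a row: each cell's successors are then already labelled.
      b=0  b=1  b=2  b=3  b=4  b=5  b=6
a=0:    L    W    L    W    L    W    L
Cells with no legal move (terminal, hence L): (0,0).
The remaining L cells, each justified by listing all of its moves:
(0,2): →(0,1)(W) only, which is W, so L
(0,4): →(0,3)(W) only, which is W, so L
(0,6): →(0,5)(W) only, which is W, so L
Every other cell has at least one move into one of the L cells above, so it is W.
The starting position (0,6) is L: whatever Maya does, the opponent receives a W position.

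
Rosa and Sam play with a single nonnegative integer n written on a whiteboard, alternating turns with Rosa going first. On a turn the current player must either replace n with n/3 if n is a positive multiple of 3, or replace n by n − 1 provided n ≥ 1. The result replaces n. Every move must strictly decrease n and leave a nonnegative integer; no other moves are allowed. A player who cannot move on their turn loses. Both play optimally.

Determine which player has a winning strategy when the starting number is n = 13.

Sam wins.

Use the standard recursion: the mover loses at a terminal position; elsewhere, the mover wins exactly when some move hands the opponent an L position.
n=0: no move → L
n=1: can move to 0, which is L ⇒ W
n=2: the only move is to 1(W), a W ⇒ L
n=3: can move to 2, which is L ⇒ W
n=4: the only move is to 3(W), a W ⇒ L
n=5: can move to 4, which is L ⇒ W
n=6: can move to 2, which is L ⇒ W
n=7: the only move is to 6(W), a W ⇒ L
n=8: can move to 7, which is L ⇒ W
n=9: moves to 3(W), 8(W); every one is W ⇒ L
n=10: can move to 9, which is L ⇒ W
n=11: the only move is to 10(W), a W ⇒ L
n=12: can move to 4, which is L ⇒ W
n=13: the only move is to 12(W), a W ⇒ L
The starting position 13 is L: whatever Rosa does, the opponent receives a W position.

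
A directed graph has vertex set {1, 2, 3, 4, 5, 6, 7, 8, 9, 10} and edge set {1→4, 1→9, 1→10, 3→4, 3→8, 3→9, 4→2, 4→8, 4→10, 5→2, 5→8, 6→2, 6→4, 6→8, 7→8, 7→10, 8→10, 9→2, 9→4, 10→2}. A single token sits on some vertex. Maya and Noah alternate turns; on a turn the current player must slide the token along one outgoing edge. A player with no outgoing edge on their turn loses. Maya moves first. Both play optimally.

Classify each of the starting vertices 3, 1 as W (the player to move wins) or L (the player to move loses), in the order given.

3: W, 1: L

Classify positions by backward induction: terminal positions (no move available) are L. From any other position, the mover wins iff some move reaches an L.
Every edge goes from a vertex to one that appears earlier in the order 2, 10, 8, 4, 5, 6, 9, 3, 1, 7, so processing vertices in that order labels each vertex after all of its successors.
2: no outgoing edge → L
10: can move to 2, which is L ⇒ W
8: the only move is to 10(W), a W ⇒ L
4: can move to 8, which is L ⇒ W
5: can move to 8, which is L ⇒ W
6: can move to 8, which is L ⇒ W
9: can move to 2, which is L ⇒ W
3: can move to 8, which is L ⇒ W
1: moves to 9(W), 4(W), 10(W); every one is W ⇒ L
7: can move to 8, which is L ⇒ W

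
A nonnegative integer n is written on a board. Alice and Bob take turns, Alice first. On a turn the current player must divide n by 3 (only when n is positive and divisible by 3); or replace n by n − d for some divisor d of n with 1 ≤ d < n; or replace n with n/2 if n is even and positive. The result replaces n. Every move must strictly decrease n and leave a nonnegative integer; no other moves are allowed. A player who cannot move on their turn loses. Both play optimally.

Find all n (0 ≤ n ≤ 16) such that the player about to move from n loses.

0, 1, 4, 7, 9, 11, 13, 15

Label each position W (a win for the player to move) or L (a loss). A position with no legal move is L; any other position is W exactly when some move reaches an L, and L when every move reaches a W.
n=0: no move → L
n=1: no move → L
n=2: →1(L), so W
n=3: →1(L), so W
n=4: →2(W), 3(W) — all W, so L
n=5: →4(L), so W
n=6: →4(L), so W
n=7: →6(W) only, which is W, so L
n=8: →4(L), so W
n=9: →3(W), 6(W), 8(W) — all W, so L
n=10: →9(L), so W
n=11: →10(W) only, which is W, so L
n=12: →4(L), so W
n=13: →12(W) only, which is W, so L
n=14: →7(L), so W
n=15: →5(W), 10(W), 12(W), 14(W) — all W, so L
n=16: →15(L), so W
The losing starting values of n are exactly the entries labelled L in this table (8 of them).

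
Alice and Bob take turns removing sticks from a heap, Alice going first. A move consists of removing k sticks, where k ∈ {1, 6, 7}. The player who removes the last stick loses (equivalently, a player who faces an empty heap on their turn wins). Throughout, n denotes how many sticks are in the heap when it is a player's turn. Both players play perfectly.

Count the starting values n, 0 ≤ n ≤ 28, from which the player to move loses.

8

Positions with no move are W. A position that does have a move is losing for the player to move precisely when every available move leads to a winning position for the opponent. Fill in the labels:
n=0: no move; the opponent has just taken the last stick and therefore loses → W
n=1: L (sole option 0(W) is W)
n=2: W (go to 1, an L position)
n=3: L (sole option 2(W) is W)
n=4: W (go to 3, an L position)
n=5: L (sole option 4(W) is W)
n=6: W (go to 5, an L position)
n=7: W (go to 1, an L position)
n=8: W (go to 1, an L position)
n=9: W (go to 3, an L position)
n=10: W (go to 3, an L position)
n=11: W (go to 5, an L position)
n=12: W (go to 5, an L position)
n=13: L (options 12(W), 7(W), 6(W) are all W)
n=14: W (go to 13, an L position)
n=15: L (options 14(W), 9(W), 8(W) are all W)
n=16: W (go to 15, an L position)
n=17: L (options 16(W), 11(W), 10(W) are all W)
n=18: W (go to 17, an L position)
n=19: W (go to 13, an L position)
n=20: W (go to 13, an L position)
n=21: W (go to 15, an L position)
n=22: W (go to 15, an L position)
n=23: W (go to 17, an L position)
n=24: W (go to 17, an L position)
n=25: L (options 24(W), 19(W), 18(W) are all W)
n=26: W (go to 25, an L position)
n=27: L (options 26(W), 21(W), 20(W) are all W)
n=28: W (go to 27, an L position)
L entries with 0 ≤ n ≤ 28: n = 1, 3, 5, 13, 15, 17, 25, 27; that makes 8.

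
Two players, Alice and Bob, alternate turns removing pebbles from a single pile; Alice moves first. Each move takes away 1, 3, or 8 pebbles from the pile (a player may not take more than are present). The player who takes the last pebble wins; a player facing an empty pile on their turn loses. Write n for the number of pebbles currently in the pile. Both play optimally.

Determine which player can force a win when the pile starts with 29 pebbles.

Build the W/L table. Terminal = L. A non-terminal position is W if it has a move to some L; otherwise it is L.
n=0: no move → L
n=1: reaches L-position 0 → W
n=2: only reaches 1(W), which is W → L
n=3: reaches L-position 2 → W
n=4: only reaches 3(W), 1(W), all W → L
n=5: reaches L-position 4 → W
n=6: only reaches 5(W), 3(W), all W → L
n=7: reaches L-position 6 → W
n=8: reaches L-position 0 → W
n=9: reaches L-position 6 → W
n=10: reaches L-position 2 → W
n=11: only reaches 10(W), 8(W), 3(W), all W → L
n=12: reaches L-position 11 → W
n=13: only reaches 12(W), 10(W), 5(W), all W → L
n=14: reaches L-position 13 → W
n=15: only reaches 14(W), 12(W), 7(W), all W → L
n=16: reaches L-position 15 → W
n=17: only reaches 16(W), 14(W), 9(W), all W → L
n=18: reaches L-position 17 → W
n=19: reaches L-position 11 → W
n=20: reaches L-position 17 → W
n=21: reaches L-position 13 → W
n=22: only reaches 21(W), 19(W), 14(W), all W → L
n=23: reaches L-position 22 → W
n=24: only reaches 23(W), 21(W), 16(W), all W → L
n=25: reaches L-position 24 → W
n=26: only reaches 25(W), 23(W), 18(W), all W → L
n=27: reaches L-position 26 → W
n=28: only reaches 27(W), 25(W), 20(W), all W → L
n=29: reaches L-position 28 → W
From 29 Alice can remove 1, leaving 28, reaching an L position.

Alice wins.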